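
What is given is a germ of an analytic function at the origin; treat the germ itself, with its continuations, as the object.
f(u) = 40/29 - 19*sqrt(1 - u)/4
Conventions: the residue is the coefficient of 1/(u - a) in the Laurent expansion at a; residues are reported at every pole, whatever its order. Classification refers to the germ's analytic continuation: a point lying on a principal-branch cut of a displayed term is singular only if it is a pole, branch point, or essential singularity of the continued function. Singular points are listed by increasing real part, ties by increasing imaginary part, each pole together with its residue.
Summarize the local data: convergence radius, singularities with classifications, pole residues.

Radius of convergence at 0: 1.
At 1: an algebraic (square-root) branch point.

Branch term (-19/4)*sqrt(1 - u/(1)): its argument vanishes at u = 1, a square-root branch point, modulus 1.
The radius of convergence is the smallest modulus among the singular points: 1.


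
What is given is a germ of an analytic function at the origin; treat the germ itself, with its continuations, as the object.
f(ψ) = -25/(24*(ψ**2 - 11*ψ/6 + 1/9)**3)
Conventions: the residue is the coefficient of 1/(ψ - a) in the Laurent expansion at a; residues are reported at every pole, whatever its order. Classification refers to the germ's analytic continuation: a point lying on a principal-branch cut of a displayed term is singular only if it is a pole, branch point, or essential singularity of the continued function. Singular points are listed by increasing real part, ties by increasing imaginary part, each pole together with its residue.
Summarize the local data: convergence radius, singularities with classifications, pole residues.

Radius of convergence at 0: 11/12 - (1/12)*sqrt(105).
At 11/12 - (1/12)*sqrt(105): a pole of order 3; residue (72/1715)*sqrt(105).
At 11/12 + (1/12)*sqrt(105): a pole of order 3; residue -(72/1715)*sqrt(105).

Denominator factor (ψ**2 - 11*ψ/6 + 1/9)^3: discriminant 35/12, real irrational roots 11/12 + (1/12)*sqrt(105) and 11/12 - (1/12)*sqrt(105); poles of order 3, moduli 11/12 + (1/12)*sqrt(105) and 11/12 - (1/12)*sqrt(105).
The radius of convergence is the smallest modulus among the singular points: 11/12 - (1/12)*sqrt(105).
The factor ψ**2 - 11*ψ/6 + 1/9 splits as (ψ - a)(ψ - a') with a = 11/12 - (1/12)*sqrt(105), a' = 11/12 + (1/12)*sqrt(105). At the order-3 pole a set g(ψ) = (ψ - a)^3*f(ψ) = [-25/24] / (ψ - a')^3.
Order-3 pole: residue = g''(a)/2; g''(11/12 - (1/12)*sqrt(105)) = (144/1715)*sqrt(105), so the residue is (72/1715)*sqrt(105).
The factor ψ**2 - 11*ψ/6 + 1/9 splits as (ψ - a)(ψ - a') with a = 11/12 + (1/12)*sqrt(105), a' = 11/12 - (1/12)*sqrt(105). At the order-3 pole a set g(ψ) = (ψ - a)^3*f(ψ) = [-25/24] / (ψ - a')^3.
Order-3 pole: residue = g''(a)/2; g''(11/12 + (1/12)*sqrt(105)) = -(144/1715)*sqrt(105), so the residue is -(72/1715)*sqrt(105).
List the singular points by increasing real part (a conjugate pair: the negative imaginary part first).


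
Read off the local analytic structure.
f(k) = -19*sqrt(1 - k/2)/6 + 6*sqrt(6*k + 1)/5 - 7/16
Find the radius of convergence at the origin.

The radius of convergence is 1/6.

Branch term (-19/6)*sqrt(1 - k/(2)): its argument vanishes at k = 2, a square-root branch point, modulus 2.
Branch term (6/5)*sqrt(1 - k/(-1/6)): its argument vanishes at k = -1/6, a square-root branch point, modulus 1/6.
The radius of convergence is the smallest modulus among the singular points: 1/6.


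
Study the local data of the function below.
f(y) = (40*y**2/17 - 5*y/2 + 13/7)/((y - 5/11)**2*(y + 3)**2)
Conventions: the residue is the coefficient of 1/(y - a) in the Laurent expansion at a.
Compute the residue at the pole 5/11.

At the order-2 pole 5/11 set g(y) = (y - (5/11))^2*f(y) = (40*y**2/17 - 5*y/2 + 13/7)/(y + 3)**2.
Order-2 pole: residue = g'(a); g'(5/11) = -72479/816221, so the residue is -72479/816221.

The residue is -72479/816221.


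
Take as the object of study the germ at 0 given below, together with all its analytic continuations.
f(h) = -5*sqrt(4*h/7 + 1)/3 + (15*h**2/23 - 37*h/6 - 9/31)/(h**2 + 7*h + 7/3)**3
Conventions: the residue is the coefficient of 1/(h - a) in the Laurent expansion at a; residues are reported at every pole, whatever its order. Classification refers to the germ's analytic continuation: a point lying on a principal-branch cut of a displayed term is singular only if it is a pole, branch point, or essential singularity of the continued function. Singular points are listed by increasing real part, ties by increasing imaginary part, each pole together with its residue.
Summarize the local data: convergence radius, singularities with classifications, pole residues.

Radius of convergence at 0: 7/2 - (1/6)*sqrt(357).
At -7/2 - (1/6)*sqrt(357): a pole of order 3; residue -(90819/104479858)*sqrt(357).
At -7/4: an algebraic (square-root) branch point.
At -7/2 + (1/6)*sqrt(357): a pole of order 3; residue (90819/104479858)*sqrt(357).

Denominator factor (h**2 + 7*h + 7/3)^3: discriminant 119/3, real irrational roots -7/2 + (1/6)*sqrt(357) and -7/2 - (1/6)*sqrt(357); poles of order 3, moduli 7/2 - (1/6)*sqrt(357) and 7/2 + (1/6)*sqrt(357).
Branch term (-5/3)*sqrt(1 - h/(-7/4)): its argument vanishes at h = -7/4, a square-root branch point, modulus 7/4.
The radius of convergence is the smallest modulus among the singular points: 7/2 - (1/6)*sqrt(357).
The branch term is analytic at -7/2 - (1/6)*sqrt(357) and contributes nothing to the residue; only the rational part matters.
The factor h**2 + 7*h + 7/3 splits as (h - a)(h - a') with a = -7/2 - (1/6)*sqrt(357), a' = -7/2 + (1/6)*sqrt(357). At the order-3 pole a set g(h) = (h - a)^3*(rational part) = [15*h**2/23 - 37*h/6 - 9/31] / (h - a')^3.
Order-3 pole: residue = g''(a)/2; g''(-7/2 - (1/6)*sqrt(357)) = -(90819/52239929)*sqrt(357), so the residue is -(90819/104479858)*sqrt(357).
The branch term is analytic at -7/2 + (1/6)*sqrt(357) and contributes nothing to the residue; only the rational part matters.
The factor h**2 + 7*h + 7/3 splits as (h - a)(h - a') with a = -7/2 + (1/6)*sqrt(357), a' = -7/2 - (1/6)*sqrt(357). At the order-3 pole a set g(h) = (h - a)^3*(rational part) = [15*h**2/23 - 37*h/6 - 9/31] / (h - a')^3.
Order-3 pole: residue = g''(a)/2; g''(-7/2 + (1/6)*sqrt(357)) = (90819/52239929)*sqrt(357), so the residue is (90819/104479858)*sqrt(357).
List the singular points by increasing real part (a conjugate pair: the negative imaginary part first).


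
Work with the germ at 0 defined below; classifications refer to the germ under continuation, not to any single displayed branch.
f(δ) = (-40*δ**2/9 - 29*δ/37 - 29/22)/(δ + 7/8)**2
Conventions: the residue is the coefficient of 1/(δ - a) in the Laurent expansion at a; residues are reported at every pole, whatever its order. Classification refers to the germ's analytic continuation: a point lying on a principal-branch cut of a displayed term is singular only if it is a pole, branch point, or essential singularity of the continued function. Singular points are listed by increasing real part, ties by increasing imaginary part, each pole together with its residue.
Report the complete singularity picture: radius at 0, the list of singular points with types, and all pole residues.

Radius of convergence at 0: 7/8.
At -7/8: a pole of order 2; residue 2329/333.

Denominator factor (δ + 7/8)^2: pole of order 2 at -7/8, modulus 7/8.
The radius of convergence is the smallest modulus among the singular points: 7/8.
At the order-2 pole -7/8 set g(δ) = (δ - (-7/8))^2*f(δ) = -40*δ**2/9 - 29*δ/37 - 29/22.
Order-2 pole: residue = g'(a); g'(-7/8) = 2329/333, so the residue is 2329/333.


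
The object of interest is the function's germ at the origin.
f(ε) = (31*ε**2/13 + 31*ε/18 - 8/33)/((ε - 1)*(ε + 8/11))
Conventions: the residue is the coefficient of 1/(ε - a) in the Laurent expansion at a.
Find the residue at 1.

At the order-1 pole 1 set g(ε) = (ε - (1))*f(ε) = (31*ε**2/13 + 31*ε/18 - 8/33)/(ε + 8/11).
Simple pole: residue = g(a) at a = 1, which is 9947/4446.

The residue is 9947/4446.


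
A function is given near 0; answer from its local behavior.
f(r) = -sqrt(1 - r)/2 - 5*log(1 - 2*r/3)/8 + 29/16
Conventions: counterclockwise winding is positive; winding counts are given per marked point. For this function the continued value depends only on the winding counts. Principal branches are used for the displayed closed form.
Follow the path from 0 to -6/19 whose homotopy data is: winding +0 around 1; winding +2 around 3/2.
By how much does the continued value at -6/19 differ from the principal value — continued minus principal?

The rational part is single-valued and drops out of the difference; each branch term changes only by its own monodromy.
(-5/8)*log(1 - r/(3/2)): each positive loop around 3/2 adds 2*pi*i to the log, so winding +2 contributes (-5/8)*(2)*2*pi*i = -(5/2)*pi*i.
(-1/2)*sqrt(1 - r/(1)): winding +0 is even, the square root returns to the same sheet, contribution 0.
Summing the contributions at r = -6/19 gives -(5/2)*pi*i.

Continued minus principal equals -(5/2)*pi*i.


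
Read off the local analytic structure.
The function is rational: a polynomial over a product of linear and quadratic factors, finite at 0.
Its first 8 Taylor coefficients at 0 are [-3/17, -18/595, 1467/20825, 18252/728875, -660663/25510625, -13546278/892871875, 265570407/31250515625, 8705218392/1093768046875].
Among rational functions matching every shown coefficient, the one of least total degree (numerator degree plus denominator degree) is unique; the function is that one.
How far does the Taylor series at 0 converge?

No rational of total degree below 2 reproduces all 8 coefficients; solving the [0/2] Pade equations on them gives f(ζ) = -7/(17*(ζ**2 - 2*ζ/5 + 7/3)), whose expansion matches every shown term.
Denominator factor (ζ**2 - 2*ζ/5 + 7/3): discriminant -688/75, complex-conjugate roots (1/5) + ((2/15)*sqrt(129))*i and (1/5) - ((2/15)*sqrt(129))*i; poles of order 1, moduli (1/3)*sqrt(21) and (1/3)*sqrt(21).
The radius of convergence is the smallest modulus among the singular points: (1/3)*sqrt(21).

The radius of convergence is (1/3)*sqrt(21).


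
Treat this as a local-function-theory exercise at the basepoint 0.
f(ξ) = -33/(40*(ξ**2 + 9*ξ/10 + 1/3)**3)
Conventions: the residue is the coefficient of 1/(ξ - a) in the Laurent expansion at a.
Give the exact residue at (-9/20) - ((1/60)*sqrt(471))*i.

The factor ξ**2 + 9*ξ/10 + 1/3 splits as (ξ - a)(ξ - a') with a = (-9/20) - ((1/60)*sqrt(471))*i, a' = (-9/20) + ((1/60)*sqrt(471))*i. At the order-3 pole a set g(ξ) = (ξ - a)^3*f(ξ) = [-33/40] / (ξ - a')^3.
Order-3 pole: residue = g''(a)/2; g''((-9/20) - ((1/60)*sqrt(471))*i) = -((8910000/3869893)*sqrt(471))*i, so the residue is -((4455000/3869893)*sqrt(471))*i.

The residue is -((4455000/3869893)*sqrt(471))*i.


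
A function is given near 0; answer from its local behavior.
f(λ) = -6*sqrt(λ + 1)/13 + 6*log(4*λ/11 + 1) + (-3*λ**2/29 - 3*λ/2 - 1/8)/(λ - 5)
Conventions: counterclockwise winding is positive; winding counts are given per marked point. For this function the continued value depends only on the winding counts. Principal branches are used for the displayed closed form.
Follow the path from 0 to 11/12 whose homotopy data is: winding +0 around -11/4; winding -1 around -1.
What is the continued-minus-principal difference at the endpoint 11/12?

Continued minus principal equals (2/13)*sqrt(69).

The rational part is single-valued and drops out of the difference; each branch term changes only by its own monodromy.
(-6/13)*sqrt(1 - λ/(-1)): winding -1 is odd, the square root flips sign, contributing -2*(-6/13)*sqrt(1 - (11/12)/(-1)) = -2*(-6/13)*sqrt(23/12) = (2/13)*sqrt(69).
(6)*log(1 - λ/(-11/4)): winding 0 around -11/4, so this term returns to its principal value, contribution 0.
Summing the contributions at λ = 11/12 gives (2/13)*sqrt(69).


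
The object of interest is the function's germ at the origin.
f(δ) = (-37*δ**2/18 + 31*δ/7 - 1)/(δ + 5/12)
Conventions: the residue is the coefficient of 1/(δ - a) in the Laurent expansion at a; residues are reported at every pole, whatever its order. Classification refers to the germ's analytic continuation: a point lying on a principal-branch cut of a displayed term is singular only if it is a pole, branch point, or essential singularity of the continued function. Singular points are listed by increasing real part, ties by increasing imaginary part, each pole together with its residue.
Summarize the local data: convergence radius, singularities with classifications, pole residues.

Denominator factor (δ + 5/12): pole of order 1 at -5/12, modulus 5/12.
The radius of convergence is the smallest modulus among the singular points: 5/12.
At the order-1 pole -5/12 set g(δ) = (δ - (-5/12))*f(δ) = -37*δ**2/18 + 31*δ/7 - 1.
Simple pole: residue = g(a) at a = -5/12, which is -58099/18144.

Radius of convergence at 0: 5/12.
At -5/12: a pole of order 1; residue -58099/18144.


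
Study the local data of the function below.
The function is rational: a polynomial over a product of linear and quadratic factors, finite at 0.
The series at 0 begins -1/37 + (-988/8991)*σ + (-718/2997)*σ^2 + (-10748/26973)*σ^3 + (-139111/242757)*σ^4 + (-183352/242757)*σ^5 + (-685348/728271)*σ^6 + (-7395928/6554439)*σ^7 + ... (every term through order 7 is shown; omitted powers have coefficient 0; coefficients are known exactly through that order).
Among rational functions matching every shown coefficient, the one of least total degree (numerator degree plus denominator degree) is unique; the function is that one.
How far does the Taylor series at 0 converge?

No rational of total degree below 6 reproduces all 8 coefficients; solving the [1/5] Pade equations on them gives f(σ) = (7*σ/9 + 27/37)/((σ - 3)**3*(σ - 1)**2), whose expansion matches every shown term.
Denominator factor (σ - 3)^3: pole of order 3 at 3, modulus 3.
Denominator factor (σ - 1)^2: pole of order 2 at 1, modulus 1.
The radius of convergence is the smallest modulus among the singular points: 1.

The radius of convergence is 1.


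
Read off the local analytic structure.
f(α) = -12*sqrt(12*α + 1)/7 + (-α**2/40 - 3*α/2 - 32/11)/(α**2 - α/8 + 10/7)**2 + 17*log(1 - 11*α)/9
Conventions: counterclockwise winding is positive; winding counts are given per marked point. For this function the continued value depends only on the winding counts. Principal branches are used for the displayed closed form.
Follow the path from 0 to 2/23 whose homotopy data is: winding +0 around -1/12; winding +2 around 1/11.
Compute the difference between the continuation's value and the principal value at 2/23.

The rational part is single-valued and drops out of the difference; each branch term changes only by its own monodromy.
(-12/7)*sqrt(1 - α/(-1/12)): winding +0 is even, the square root returns to the same sheet, contribution 0.
(17/9)*log(1 - α/(1/11)): each positive loop around 1/11 adds 2*pi*i to the log, so winding +2 contributes (17/9)*(2)*2*pi*i = (68/9)*pi*i.
Summing the contributions at α = 2/23 gives (68/9)*pi*i.

Continued minus principal equals (68/9)*pi*i.


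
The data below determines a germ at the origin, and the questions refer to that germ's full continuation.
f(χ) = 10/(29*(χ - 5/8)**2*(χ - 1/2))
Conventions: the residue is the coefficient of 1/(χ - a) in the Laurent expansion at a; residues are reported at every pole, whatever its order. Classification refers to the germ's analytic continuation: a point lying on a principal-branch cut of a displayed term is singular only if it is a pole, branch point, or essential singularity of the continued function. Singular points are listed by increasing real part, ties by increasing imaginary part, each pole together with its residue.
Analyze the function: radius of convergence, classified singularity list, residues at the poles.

Denominator factor (χ - 5/8)^2: pole of order 2 at 5/8, modulus 5/8.
Denominator factor (χ - 1/2): pole of order 1 at 1/2, modulus 1/2.
The radius of convergence is the smallest modulus among the singular points: 1/2.
At the order-1 pole 1/2 set g(χ) = (χ - (1/2))*f(χ) = 10/(29*(χ - 5/8)**2).
Simple pole: residue = g(a) at a = 1/2, which is 640/29.
At the order-2 pole 5/8 set g(χ) = (χ - (5/8))^2*f(χ) = 10/(29*(χ - 1/2)).
Order-2 pole: residue = g'(a); g'(5/8) = -640/29, so the residue is -640/29.
List the singular points by increasing real part (a conjugate pair: the negative imaginary part first).

Radius of convergence at 0: 1/2.
At 1/2: a pole of order 1; residue 640/29.
At 5/8: a pole of order 2; residue -640/29.


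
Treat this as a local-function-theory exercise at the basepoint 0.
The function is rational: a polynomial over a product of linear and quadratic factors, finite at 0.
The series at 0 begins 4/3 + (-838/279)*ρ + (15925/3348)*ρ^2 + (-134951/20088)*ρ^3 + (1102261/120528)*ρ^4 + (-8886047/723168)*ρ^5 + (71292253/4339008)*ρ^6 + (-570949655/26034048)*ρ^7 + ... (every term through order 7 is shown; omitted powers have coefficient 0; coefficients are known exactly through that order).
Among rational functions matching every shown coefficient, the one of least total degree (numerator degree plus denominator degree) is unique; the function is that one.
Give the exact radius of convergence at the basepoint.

No rational of total degree below 4 reproduces all 8 coefficients; solving the [2/2] Pade equations on them gives f(ρ) = (5*ρ**2/24 - 26*ρ/31 + 2)/((ρ + 3/4)*(ρ + 2)), whose expansion matches every shown term.
Denominator factor (ρ + 3/4): pole of order 1 at -3/4, modulus 3/4.
Denominator factor (ρ + 2): pole of order 1 at -2, modulus 2.
The radius of convergence is the smallest modulus among the singular points: 3/4.

The radius of convergence is 3/4.


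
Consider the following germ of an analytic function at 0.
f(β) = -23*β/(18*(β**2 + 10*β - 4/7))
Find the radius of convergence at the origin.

Denominator factor (β**2 + 10*β - 4/7): discriminant 716/7, real irrational roots -5 + (1/7)*sqrt(1253) and -5 - (1/7)*sqrt(1253); poles of order 1, moduli -5 + (1/7)*sqrt(1253) and 5 + (1/7)*sqrt(1253).
The radius of convergence is the smallest modulus among the singular points: -5 + (1/7)*sqrt(1253).

The radius of convergence is -5 + (1/7)*sqrt(1253).


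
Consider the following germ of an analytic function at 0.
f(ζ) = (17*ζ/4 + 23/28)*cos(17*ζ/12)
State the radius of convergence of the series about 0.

The radius of convergence is infinite.

The factor cos(17*ζ/12) is entire and contributes no finite singular point.
The polynomial part has no poles.
No finite singular points: the Taylor series at 0 converges everywhere.


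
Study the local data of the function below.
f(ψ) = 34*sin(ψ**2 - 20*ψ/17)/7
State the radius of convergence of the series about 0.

The radius of convergence is infinite.

The factor sin(ψ**2 - 20*ψ/17) is entire and contributes no finite singular point.
The polynomial part has no poles.
No finite singular points: the Taylor series at 0 converges everywhere.


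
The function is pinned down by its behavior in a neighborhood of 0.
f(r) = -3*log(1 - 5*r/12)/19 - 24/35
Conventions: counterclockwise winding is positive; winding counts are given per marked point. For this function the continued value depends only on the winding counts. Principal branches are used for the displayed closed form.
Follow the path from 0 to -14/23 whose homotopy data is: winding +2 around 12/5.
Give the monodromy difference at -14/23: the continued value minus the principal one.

The rational part is single-valued and drops out of the difference; each branch term changes only by its own monodromy.
(-3/19)*log(1 - r/(12/5)): each positive loop around 12/5 adds 2*pi*i to the log, so winding +2 contributes (-3/19)*(2)*2*pi*i = -(12/19)*pi*i.
Summing the contributions at r = -14/23 gives -(12/19)*pi*i.

Continued minus principal equals -(12/19)*pi*i.


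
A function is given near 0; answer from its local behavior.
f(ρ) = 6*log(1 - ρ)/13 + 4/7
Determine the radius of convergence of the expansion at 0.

Branch term (6/13)*log(1 - ρ/(1)): its argument vanishes at ρ = 1, a logarithmic branch point, modulus 1.
The radius of convergence is the smallest modulus among the singular points: 1.

The radius of convergence is 1.


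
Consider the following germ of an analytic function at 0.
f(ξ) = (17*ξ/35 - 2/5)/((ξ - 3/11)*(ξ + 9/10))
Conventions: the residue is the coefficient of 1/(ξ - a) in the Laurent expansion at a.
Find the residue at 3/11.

The residue is -206/903.

At the order-1 pole 3/11 set g(ξ) = (ξ - (3/11))*f(ξ) = (17*ξ/35 - 2/5)/(ξ + 9/10).
Simple pole: residue = g(a) at a = 3/11, which is -206/903.


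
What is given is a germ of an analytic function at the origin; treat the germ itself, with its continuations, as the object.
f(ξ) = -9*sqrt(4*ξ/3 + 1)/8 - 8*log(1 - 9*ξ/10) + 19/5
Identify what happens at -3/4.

The term (-9/8)*sqrt(1 - ξ/(-3/4)) has argument 1 - -3/4/(-3/4) = 0 at -3/4: a square-root (algebraic, two-sheeted) branch point; the remaining terms are analytic or single-valued there.

The point is an algebraic (square-root) branch point.


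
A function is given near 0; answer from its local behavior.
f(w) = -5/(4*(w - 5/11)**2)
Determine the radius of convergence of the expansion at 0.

The radius of convergence is 5/11.

Denominator factor (w - 5/11)^2: pole of order 2 at 5/11, modulus 5/11.
The radius of convergence is the smallest modulus among the singular points: 5/11.


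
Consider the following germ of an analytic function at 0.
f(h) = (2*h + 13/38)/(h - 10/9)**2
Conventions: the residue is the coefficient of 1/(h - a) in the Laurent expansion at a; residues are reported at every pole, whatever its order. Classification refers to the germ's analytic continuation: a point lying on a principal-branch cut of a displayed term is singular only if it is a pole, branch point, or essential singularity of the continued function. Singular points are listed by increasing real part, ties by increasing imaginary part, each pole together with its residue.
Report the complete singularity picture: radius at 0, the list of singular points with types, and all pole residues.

Radius of convergence at 0: 10/9.
At 10/9: a pole of order 2; residue 2.

Denominator factor (h - 10/9)^2: pole of order 2 at 10/9, modulus 10/9.
The radius of convergence is the smallest modulus among the singular points: 10/9.
At the order-2 pole 10/9 set g(h) = (h - (10/9))^2*f(h) = 2*h + 13/38.
Order-2 pole: residue = g'(a); g'(10/9) = 2, so the residue is 2.


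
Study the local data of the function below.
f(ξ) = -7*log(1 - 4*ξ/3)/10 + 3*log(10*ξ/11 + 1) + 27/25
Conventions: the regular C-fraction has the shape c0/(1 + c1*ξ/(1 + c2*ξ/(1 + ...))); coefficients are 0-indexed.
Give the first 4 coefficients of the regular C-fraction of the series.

Taylor coefficients (expand at 0): a_0 = 27/25, a_1 = 604/165, a_2 = -3362/5445, a_3 = 703144/539055.
c0 = a_0 = 27/25. Peel one level at a time: if S = 1 + c*ξ/S' with S'(0) = 1, then c is the ξ-coefficient of S and S' = c*ξ/(S - 1).
S_1 = c0/f = 1 + (-3020/891)*ξ + (9574270/793881)*ξ^2 + ...; c1 = -3020/891.
S_2 = c1*ξ/(S_1 - 1) = 1 + (957427/269082)*ξ + (-97697461/297963468)*ξ^2 + ...; c2 = 957427/269082.
S_3 = c2*ξ/(S_2 - 1) = 1 + (293092383/3180572494)*ξ + ...; c3 = 293092383/3180572494.

The regular C-fraction coefficients are [27/25, -3020/891, 957427/269082, 293092383/3180572494].


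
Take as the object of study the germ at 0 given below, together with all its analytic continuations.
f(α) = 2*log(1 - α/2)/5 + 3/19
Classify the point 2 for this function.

The term (2/5)*log(1 - α/(2)) has argument 1 - 2/(2) = 0 at 2: a logarithmic (infinitely-sheeted) branch point; the remaining terms are analytic or single-valued there.

The point is a logarithmic branch point.


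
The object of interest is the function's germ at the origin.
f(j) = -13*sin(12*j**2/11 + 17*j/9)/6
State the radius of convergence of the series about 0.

The factor sin(12*j**2/11 + 17*j/9) is entire and contributes no finite singular point.
The polynomial part has no poles.
No finite singular points: the Taylor series at 0 converges everywhere.

The radius of convergence is infinite.


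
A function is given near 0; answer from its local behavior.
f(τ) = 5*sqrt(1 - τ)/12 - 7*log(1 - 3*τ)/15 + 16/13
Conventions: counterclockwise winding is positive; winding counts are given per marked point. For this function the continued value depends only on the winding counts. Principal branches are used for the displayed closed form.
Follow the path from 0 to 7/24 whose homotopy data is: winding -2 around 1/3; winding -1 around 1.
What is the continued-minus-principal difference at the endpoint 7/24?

The rational part is single-valued and drops out of the difference; each branch term changes only by its own monodromy.
(5/12)*sqrt(1 - τ/(1)): winding -1 is odd, the square root flips sign, contributing -2*(5/12)*sqrt(1 - (7/24)/(1)) = -2*(5/12)*sqrt(17/24) = -(5/72)*sqrt(102).
(-7/15)*log(1 - τ/(1/3)): each positive loop around 1/3 adds 2*pi*i to the log, so winding -2 contributes (-7/15)*(-2)*2*pi*i = (28/15)*pi*i.
Summing the contributions at τ = 7/24 gives (-(5/72)*sqrt(102)) + ((28/15)*pi)*i.

Continued minus principal equals (-(5/72)*sqrt(102)) + ((28/15)*pi)*i.


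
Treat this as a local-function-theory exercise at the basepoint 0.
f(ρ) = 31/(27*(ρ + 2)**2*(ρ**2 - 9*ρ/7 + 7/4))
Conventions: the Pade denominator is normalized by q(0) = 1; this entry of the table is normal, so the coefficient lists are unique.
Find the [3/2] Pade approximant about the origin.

The Pade approximant has numerator coefficients [31/189, -3532388/186175773, 4126348/186175773, -12629152/186175773]; denominator coefficients [1, 7222289/48267793, 36909841/193071172].

Taylor coefficients needed (expand at 0): a_0 = 31/189, a_1 = -403/9261, a_2 = -4867/1815156, a_3 = -2628893/44471322, a_4 = 54377689/5810919408, a_5 = 8457321823/854205152976.
Write the denominator as Q(ρ) = 1 + q1*ρ + q2*ρ^2. Requiring Q*f - P = O(ρ^6) with deg P <= 3 kills the coefficients of ρ^4..ρ^5 in Q*f:
  ρ^4: a_4 + q1*a_3 + q2*a_2 = 0, i.e. 54377689/5810919408 + (-2628893/44471322)*q1 + (-4867/1815156)*q2 = 0.
  ρ^5: a_5 + q1*a_4 + q2*a_3 = 0, i.e. 8457321823/854205152976 + (54377689/5810919408)*q1 + (-2628893/44471322)*q2 = 0.
Solving this linear system: q1 = 7222289/48267793, q2 = 36909841/193071172.
The numerator is Q*f truncated at degree 3: P0 = a_0 = 31/189; P1 = a_1 + q1*a_0 = -3532388/186175773; P2 = a_2 + q1*a_1 + q2*a_0 = 4126348/186175773; P3 = a_3 + q1*a_2 + q2*a_1 = -12629152/186175773.


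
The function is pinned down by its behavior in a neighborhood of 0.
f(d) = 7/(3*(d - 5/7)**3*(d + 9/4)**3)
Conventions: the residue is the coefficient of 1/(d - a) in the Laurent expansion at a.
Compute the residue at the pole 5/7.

At the order-3 pole 5/7 set g(d) = (d - (5/7))^3*f(d) = 7/(3*(d + 9/4)**3).
Order-3 pole: residue = g''(a)/2; g''(5/7) = 481890304/3939040643, so the residue is 240945152/3939040643.

The residue is 240945152/3939040643.


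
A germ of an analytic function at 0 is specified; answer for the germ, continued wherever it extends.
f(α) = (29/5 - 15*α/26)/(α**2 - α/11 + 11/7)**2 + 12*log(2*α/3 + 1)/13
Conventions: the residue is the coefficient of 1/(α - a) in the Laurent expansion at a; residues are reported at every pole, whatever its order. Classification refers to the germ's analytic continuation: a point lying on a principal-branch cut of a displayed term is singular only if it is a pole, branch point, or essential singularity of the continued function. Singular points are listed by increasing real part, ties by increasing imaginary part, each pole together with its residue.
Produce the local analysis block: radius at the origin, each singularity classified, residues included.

Radius of convergence at 0: (1/7)*sqrt(77).
At -3/2: a logarithmic branch point.
At (1/22) - ((1/154)*sqrt(37219))*i: a pole of order 2; residue ((13986511/3675163570)*sqrt(37219))*i.
At (1/22) + ((1/154)*sqrt(37219))*i: a pole of order 2; residue -((13986511/3675163570)*sqrt(37219))*i.


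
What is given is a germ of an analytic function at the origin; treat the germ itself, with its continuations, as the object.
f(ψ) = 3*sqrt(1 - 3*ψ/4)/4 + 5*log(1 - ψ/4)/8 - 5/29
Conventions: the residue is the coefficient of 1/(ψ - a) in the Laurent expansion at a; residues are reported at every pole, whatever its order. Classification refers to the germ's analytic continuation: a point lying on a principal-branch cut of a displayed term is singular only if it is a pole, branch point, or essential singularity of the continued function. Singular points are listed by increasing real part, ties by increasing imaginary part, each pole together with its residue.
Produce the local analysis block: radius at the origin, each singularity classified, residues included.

Branch term (5/8)*log(1 - ψ/(4)): its argument vanishes at ψ = 4, a logarithmic branch point, modulus 4.
Branch term (3/4)*sqrt(1 - ψ/(4/3)): its argument vanishes at ψ = 4/3, a square-root branch point, modulus 4/3.
The radius of convergence is the smallest modulus among the singular points: 4/3.
List the singular points by increasing real part (a conjugate pair: the negative imaginary part first).

Radius of convergence at 0: 4/3.
At 4/3: an algebraic (square-root) branch point.
At 4: a logarithmic branch point.


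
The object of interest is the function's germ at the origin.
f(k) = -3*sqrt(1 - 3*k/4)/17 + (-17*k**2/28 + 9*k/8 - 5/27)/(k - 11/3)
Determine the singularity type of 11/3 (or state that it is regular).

The denominator factor k - 11/3 vanishes at 11/3 and appears to the power 1; the numerator there equals -6385/1512, nonzero, and no other factor vanishes.
The branch terms are analytic at this point.
Hence a pole whose order is the multiplicity, 1.

The point is a pole of order 1.


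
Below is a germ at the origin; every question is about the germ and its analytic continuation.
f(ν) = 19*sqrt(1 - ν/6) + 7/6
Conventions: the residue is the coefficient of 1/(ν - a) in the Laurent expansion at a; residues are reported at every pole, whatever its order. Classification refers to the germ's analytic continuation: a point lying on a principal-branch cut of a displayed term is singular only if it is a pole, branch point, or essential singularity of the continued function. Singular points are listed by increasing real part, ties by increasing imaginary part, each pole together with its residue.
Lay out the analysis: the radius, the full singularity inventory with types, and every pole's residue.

Branch term (19)*sqrt(1 - ν/(6)): its argument vanishes at ν = 6, a square-root branch point, modulus 6.
The radius of convergence is the smallest modulus among the singular points: 6.

Radius of convergence at 0: 6.
At 6: an algebraic (square-root) branch point.


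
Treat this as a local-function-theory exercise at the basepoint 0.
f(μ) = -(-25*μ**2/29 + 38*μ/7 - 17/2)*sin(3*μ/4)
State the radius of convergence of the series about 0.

The factor -sin(3*μ/4) is entire and contributes no finite singular point.
The polynomial part has no poles.
No finite singular points: the Taylor series at 0 converges everywhere.

The radius of convergence is infinite.


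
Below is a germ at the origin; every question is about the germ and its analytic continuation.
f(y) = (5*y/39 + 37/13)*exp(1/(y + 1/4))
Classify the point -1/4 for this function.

The exponent 1/(y - (-1/4)) has a pole at -1/4, so exp(1/(y - (-1/4))) takes every nonzero value near it: an essential singularity (not a pole of any order).

The point is an essential singularity.


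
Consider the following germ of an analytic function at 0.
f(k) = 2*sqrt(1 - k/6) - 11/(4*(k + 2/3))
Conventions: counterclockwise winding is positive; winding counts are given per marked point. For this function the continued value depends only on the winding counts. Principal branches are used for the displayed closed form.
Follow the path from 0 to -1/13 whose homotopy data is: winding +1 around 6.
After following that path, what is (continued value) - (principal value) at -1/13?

The rational part is single-valued and drops out of the difference; each branch term changes only by its own monodromy.
(2)*sqrt(1 - k/(6)): winding +1 is odd, the square root flips sign, contributing -2*(2)*sqrt(1 - (-1/13)/(6)) = -2*(2)*sqrt(79/78) = -(2/39)*sqrt(6162).
Summing the contributions at k = -1/13 gives -(2/39)*sqrt(6162).

Continued minus principal equals -(2/39)*sqrt(6162).


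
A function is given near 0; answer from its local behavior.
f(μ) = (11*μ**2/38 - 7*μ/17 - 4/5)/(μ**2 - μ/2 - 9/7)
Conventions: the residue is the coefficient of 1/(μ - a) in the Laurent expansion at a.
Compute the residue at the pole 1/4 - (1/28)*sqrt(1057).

The residue is -345/2584 + (89459/13656440)*sqrt(1057).

The factor μ**2 - μ/2 - 9/7 splits as (μ - a)(μ - a') with a = 1/4 - (1/28)*sqrt(1057), a' = 1/4 + (1/28)*sqrt(1057). At the order-1 pole a set g(μ) = (μ - a)*f(μ) = [11*μ**2/38 - 7*μ/17 - 4/5] / (μ - a').
Simple pole: residue = g(a) at a = 1/4 - (1/28)*sqrt(1057), which is -345/2584 + (89459/13656440)*sqrt(1057).


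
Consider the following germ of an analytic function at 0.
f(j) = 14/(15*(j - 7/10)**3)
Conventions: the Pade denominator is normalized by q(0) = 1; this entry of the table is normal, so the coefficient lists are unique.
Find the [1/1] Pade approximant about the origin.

The Pade approximant has numerator coefficients [-400/147, -4000/1029]; denominator coefficients [1, -20/7].

Taylor coefficients needed (expand at 0): a_0 = -400/147, a_1 = -4000/343, a_2 = -80000/2401.
Write the denominator as Q(j) = 1 + q1*j. Requiring Q*f - P = O(j^3) with deg P <= 1 kills the coefficients of j^2..j^2 in Q*f:
  j^2: a_2 + q1*a_1 = 0, i.e. -80000/2401 + (-4000/343)*q1 = 0.
Solving this linear system: q1 = -20/7.
The numerator is Q*f truncated at degree 1: P0 = a_0 = -400/147; P1 = a_1 + q1*a_0 = -4000/1029.


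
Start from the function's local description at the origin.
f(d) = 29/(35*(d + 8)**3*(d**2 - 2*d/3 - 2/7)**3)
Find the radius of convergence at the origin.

Denominator factor (d**2 - 2*d/3 - 2/7)^3: discriminant 100/63, real irrational roots 1/3 + (5/21)*sqrt(7) and 1/3 - (5/21)*sqrt(7); poles of order 3, moduli 1/3 + (5/21)*sqrt(7) and -1/3 + (5/21)*sqrt(7).
Denominator factor (d + 8)^3: pole of order 3 at -8, modulus 8.
The radius of convergence is the smallest modulus among the singular points: -1/3 + (5/21)*sqrt(7).

The radius of convergence is -1/3 + (5/21)*sqrt(7).


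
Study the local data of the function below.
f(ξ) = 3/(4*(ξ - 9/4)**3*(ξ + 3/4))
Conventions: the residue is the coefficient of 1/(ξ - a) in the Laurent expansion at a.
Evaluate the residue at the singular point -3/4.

The residue is -1/36.

At the order-1 pole -3/4 set g(ξ) = (ξ - (-3/4))*f(ξ) = 3/(4*(ξ - 9/4)**3).
Simple pole: residue = g(a) at a = -3/4, which is -1/36.


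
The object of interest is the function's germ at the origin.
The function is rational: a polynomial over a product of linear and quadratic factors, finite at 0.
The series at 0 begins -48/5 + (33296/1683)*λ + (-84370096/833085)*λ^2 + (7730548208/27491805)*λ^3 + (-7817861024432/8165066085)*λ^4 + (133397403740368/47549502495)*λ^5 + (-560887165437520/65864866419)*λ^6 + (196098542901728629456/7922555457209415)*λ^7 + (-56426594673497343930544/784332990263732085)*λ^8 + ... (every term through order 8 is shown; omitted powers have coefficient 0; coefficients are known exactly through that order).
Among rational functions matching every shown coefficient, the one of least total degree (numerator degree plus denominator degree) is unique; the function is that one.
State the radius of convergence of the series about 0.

No rational of total degree below 7 reproduces all 9 coefficients; solving the [1/6] Pade equations on them gives f(λ) = (13*λ/17 - 27/5)/((λ - 9/11)**2*(λ**2 - 2*λ - 11/12)**2), whose expansion matches every shown term.
Denominator factor (λ**2 - 2*λ - 11/12)^2: discriminant 23/3, real irrational roots 1 + (1/6)*sqrt(69) and 1 - (1/6)*sqrt(69); poles of order 2, moduli 1 + (1/6)*sqrt(69) and -1 + (1/6)*sqrt(69).
Denominator factor (λ - 9/11)^2: pole of order 2 at 9/11, modulus 9/11.
The radius of convergence is the smallest modulus among the singular points: -1 + (1/6)*sqrt(69).

The radius of convergence is -1 + (1/6)*sqrt(69).


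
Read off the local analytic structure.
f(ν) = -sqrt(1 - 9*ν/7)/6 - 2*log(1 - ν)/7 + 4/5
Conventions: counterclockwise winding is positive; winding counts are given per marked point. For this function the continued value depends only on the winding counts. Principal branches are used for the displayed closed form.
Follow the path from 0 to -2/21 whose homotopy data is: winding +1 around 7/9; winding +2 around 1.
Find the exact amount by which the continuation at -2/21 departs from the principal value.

The rational part is single-valued and drops out of the difference; each branch term changes only by its own monodromy.
(-2/7)*log(1 - ν/(1)): each positive loop around 1 adds 2*pi*i to the log, so winding +2 contributes (-2/7)*(2)*2*pi*i = -(8/7)*pi*i.
(-1/6)*sqrt(1 - ν/(7/9)): winding +1 is odd, the square root flips sign, contributing -2*(-1/6)*sqrt(1 - (-2/21)/(7/9)) = -2*(-1/6)*sqrt(55/49) = (1/21)*sqrt(55).
Summing the contributions at ν = -2/21 gives ((1/21)*sqrt(55)) - ((8/7)*pi)*i.

Continued minus principal equals ((1/21)*sqrt(55)) - ((8/7)*pi)*i.


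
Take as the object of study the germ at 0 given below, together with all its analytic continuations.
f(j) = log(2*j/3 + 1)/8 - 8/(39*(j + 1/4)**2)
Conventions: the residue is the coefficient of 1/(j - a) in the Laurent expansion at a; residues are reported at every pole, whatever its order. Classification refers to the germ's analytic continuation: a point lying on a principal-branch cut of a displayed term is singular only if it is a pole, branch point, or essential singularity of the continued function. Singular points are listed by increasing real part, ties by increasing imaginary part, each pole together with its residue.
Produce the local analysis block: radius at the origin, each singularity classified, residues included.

Denominator factor (j + 1/4)^2: pole of order 2 at -1/4, modulus 1/4.
Branch term (1/8)*log(1 - j/(-3/2)): its argument vanishes at j = -3/2, a logarithmic branch point, modulus 3/2.
The radius of convergence is the smallest modulus among the singular points: 1/4.
The branch term is analytic at -1/4 and contributes nothing to the residue; only the rational part matters.
At the order-2 pole -1/4 set g(j) = (j - (-1/4))^2*(rational part) = -8/39.
Order-2 pole: residue = g'(a); g'(-1/4) = 0, so the residue is 0.
List the singular points by increasing real part (a conjugate pair: the negative imaginary part first).

Radius of convergence at 0: 1/4.
At -3/2: a logarithmic branch point.
At -1/4: a pole of order 2; residue 0.


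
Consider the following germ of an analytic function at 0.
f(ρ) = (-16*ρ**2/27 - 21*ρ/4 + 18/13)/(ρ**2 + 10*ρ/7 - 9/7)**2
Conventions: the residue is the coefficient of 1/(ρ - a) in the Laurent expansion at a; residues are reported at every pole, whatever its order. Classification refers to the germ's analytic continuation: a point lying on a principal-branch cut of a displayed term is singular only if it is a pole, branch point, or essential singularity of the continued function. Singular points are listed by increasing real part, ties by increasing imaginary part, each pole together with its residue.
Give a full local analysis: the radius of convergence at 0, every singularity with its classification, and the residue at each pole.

Denominator factor (ρ**2 + 10*ρ/7 - 9/7)^2: discriminant 352/49, real irrational roots -5/7 + (2/7)*sqrt(22) and -5/7 - (2/7)*sqrt(22); poles of order 2, moduli -5/7 + (2/7)*sqrt(22) and 5/7 + (2/7)*sqrt(22).
The radius of convergence is the smallest modulus among the singular points: -5/7 + (2/7)*sqrt(22).
The factor ρ**2 + 10*ρ/7 - 9/7 splits as (ρ - a)(ρ - a') with a = -5/7 - (2/7)*sqrt(22), a' = -5/7 + (2/7)*sqrt(22). At the order-2 pole a set g(ρ) = (ρ - a)^2*f(ρ) = [-16*ρ**2/27 - 21*ρ/4 + 18/13] / (ρ - a')^2.
Order-2 pole: residue = g'(a); g'(-5/7 - (2/7)*sqrt(22)) = (315511/2416128)*sqrt(22), so the residue is (315511/2416128)*sqrt(22).
The factor ρ**2 + 10*ρ/7 - 9/7 splits as (ρ - a)(ρ - a') with a = -5/7 + (2/7)*sqrt(22), a' = -5/7 - (2/7)*sqrt(22). At the order-2 pole a set g(ρ) = (ρ - a)^2*f(ρ) = [-16*ρ**2/27 - 21*ρ/4 + 18/13] / (ρ - a')^2.
Order-2 pole: residue = g'(a); g'(-5/7 + (2/7)*sqrt(22)) = -(315511/2416128)*sqrt(22), so the residue is -(315511/2416128)*sqrt(22).
List the singular points by increasing real part (a conjugate pair: the negative imaginary part first).

Radius of convergence at 0: -5/7 + (2/7)*sqrt(22).
At -5/7 - (2/7)*sqrt(22): a pole of order 2; residue (315511/2416128)*sqrt(22).
At -5/7 + (2/7)*sqrt(22): a pole of order 2; residue -(315511/2416128)*sqrt(22).
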